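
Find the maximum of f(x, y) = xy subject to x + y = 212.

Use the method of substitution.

Substitute y = 212 - x into f(x,y) = xy:
g(x) = x(212 - x) = 212x - x^2
g'(x) = 212 - 2x = 0  =>  x = 106
y = 212 - 106 = 106
Maximum value = 106 * 106 = 11236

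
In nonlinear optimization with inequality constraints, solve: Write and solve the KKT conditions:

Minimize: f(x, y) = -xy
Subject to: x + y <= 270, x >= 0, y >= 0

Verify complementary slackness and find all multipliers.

Problem: min -xy s.t. x + y <= 270 (multiplier lambda), x >= 0 (mu_x), y >= 0 (mu_y)
KKT stationarity: -y + lambda - mu_x = 0, -x + lambda - mu_y = 0, with lambda, mu_x, mu_y >= 0
Complementary slackness: lambda*(x + y - 270) = 0, mu_x*x = 0, mu_y*y = 0
If lambda = 0: y = -mu_x <= 0 and x = -mu_y <= 0 force x = y = 0 with f = 0; but x = y = 135 is feasible with f = -18225 < 0, so this is not the minimum. Hence lambda > 0 and x + y = 270.
Try x > 0, y > 0 (so mu_x = mu_y = 0): y = lambda, x = lambda => x = y = lambda
x + y = 270 => 2*lambda = 270 => lambda = 135
x* = y* = 135 > 0, consistent with mu_x = mu_y = 0.
(Any feasible point with x = 0 or y = 0 has f = 0 > -18225, so the minimum is not on those boundaries.)
min(-xy) = -18225 (i.e. max xy = 18225)
Multipliers: lambda = 135, mu_x = 0, mu_y = 0
Complementary slackness: lambda*(x + y - 270) = 135*(135 + 135 - 270) = 0, mu_x*x = 0*135 = 0, mu_y*y = 0*135 = 0. Satisfied.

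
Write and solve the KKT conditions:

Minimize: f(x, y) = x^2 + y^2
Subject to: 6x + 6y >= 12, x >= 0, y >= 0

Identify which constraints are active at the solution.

KKT conditions for min x^2 + y^2 s.t. 6x + 6y >= 12, x >= 0, y >= 0:
Stationarity: 2x = mu*6 + mu_x, 2y = mu*6 + mu_y, with mu, mu_x, mu_y >= 0
Complementary slackness: mu*(6x + 6y - 12) = 0, mu_x*x = 0, mu_y*y = 0
(0, 0) is infeasible (6*0 + 6*0 < 12), so if mu = 0 stationarity would force x = mu_x/2 >= 0, y = mu_y/2 >= 0 with mu_x*x = mu_y*y = 0, i.e. x = y = 0: contradiction. Hence mu > 0 and 6x + 6y = 12 is active.
Try x > 0, y > 0 (so mu_x = mu_y = 0): x = 6*mu/2, y = 6*mu/2
Substitute: 6*(6*mu/2) + 6*(6*mu/2) = 12
  mu*72/2 = 12 => mu = 1/3
x* = 1 > 0, y* = 1 > 0, consistent with mu_x = mu_y = 0.
f is convex and the constraints are linear, so this KKT point is the global minimum.
f* = 2
Active constraints: 6x + 6y >= 12 (holds with equality, mu = 1/3 > 0); x >= 0 and y >= 0 are inactive (mu_x = mu_y = 0).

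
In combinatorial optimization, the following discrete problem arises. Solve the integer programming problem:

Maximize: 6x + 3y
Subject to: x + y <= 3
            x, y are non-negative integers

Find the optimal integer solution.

Objective: 6x + 3y, constraint: x + y <= 3
Coefficient of x is 6 >= coefficient of y is 3, so allocate the entire budget to x.
Optimal: x = 3, y = 0, value = 18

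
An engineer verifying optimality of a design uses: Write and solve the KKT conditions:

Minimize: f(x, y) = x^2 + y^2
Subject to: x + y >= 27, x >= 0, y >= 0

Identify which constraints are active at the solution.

KKT conditions for min x^2 + y^2 s.t. 1x + 1y >= 27, x >= 0, y >= 0:
Stationarity: 2x = mu*1 + mu_x, 2y = mu*1 + mu_y, with mu, mu_x, mu_y >= 0
Complementary slackness: mu*(x + y - 27) = 0, mu_x*x = 0, mu_y*y = 0
(0, 0) is infeasible (1*0 + 1*0 < 27), so if mu = 0 stationarity would force x = mu_x/2 >= 0, y = mu_y/2 >= 0 with mu_x*x = mu_y*y = 0, i.e. x = y = 0: contradiction. Hence mu > 0 and x + y = 27 is active.
Try x > 0, y > 0 (so mu_x = mu_y = 0): x = 1*mu/2, y = 1*mu/2
Substitute: 1*(1*mu/2) + 1*(1*mu/2) = 27
  mu*2/2 = 27 => mu = 27
x* = 27/2 > 0, y* = 27/2 > 0, consistent with mu_x = mu_y = 0.
f is convex and the constraints are linear, so this KKT point is the global minimum.
f* = 729/2
Active constraints: x + y >= 27 (holds with equality, mu = 27 > 0); x >= 0 and y >= 0 are inactive (mu_x = mu_y = 0).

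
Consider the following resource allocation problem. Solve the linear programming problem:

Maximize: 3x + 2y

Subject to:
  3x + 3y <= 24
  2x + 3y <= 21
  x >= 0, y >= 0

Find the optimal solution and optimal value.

Feasible vertices: (0, 0), (0, 7), (3, 5), (8, 0)
Objective 3x + 2y at each:
  (0, 0): 0
  (0, 7): 14
  (3, 5): 19
  (8, 0): 24
Maximum is 24 at (8, 0).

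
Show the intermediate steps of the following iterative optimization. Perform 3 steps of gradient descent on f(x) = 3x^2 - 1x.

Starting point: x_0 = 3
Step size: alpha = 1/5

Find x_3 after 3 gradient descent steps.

f(x) = 3x^2 - 1x, f'(x) = 6x + (-1)
Step 1: f'(3) = 17, x_1 = 3 - 1/5 * 17 = -2/5
Step 2: f'(-2/5) = -17/5, x_2 = -2/5 - 1/5 * -17/5 = 7/25
Step 3: f'(7/25) = 17/25, x_3 = 7/25 - 1/5 * 17/25 = 18/125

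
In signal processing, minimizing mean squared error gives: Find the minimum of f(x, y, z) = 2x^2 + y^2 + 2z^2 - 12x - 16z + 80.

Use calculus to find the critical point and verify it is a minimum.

f(x,y,z) = 2x^2 + y^2 + 2z^2 - 12x - 16z + 80
df/dx = 4x + (-12) = 0 => x = 3
df/dy = 2y + (0) = 0 => y = 0
df/dz = 4z + (-16) = 0 => z = 4
f(3,0,4) = 2*(3)^2 + 1*(0)^2 + 2*(4)^2 + -12*(3) + -16*(4) + 80 = 30
Hessian is diagonal with entries 4, 2, 4 > 0, confirmed minimum.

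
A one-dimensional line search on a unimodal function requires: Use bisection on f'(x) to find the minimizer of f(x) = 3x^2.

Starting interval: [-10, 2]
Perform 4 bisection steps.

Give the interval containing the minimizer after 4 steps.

Finding critical point of f(x) = 3x^2 using bisection on f'(x) = 6x + 0.
f'(x) = 0 when x = 0.
Starting interval: [-10, 2]
Step 1: mid = -4, f'(mid) = -24, new interval = [-4, 2]
Step 2: mid = -1, f'(mid) = -6, new interval = [-1, 2]
Step 3: mid = 1/2, f'(mid) = 3, new interval = [-1, 1/2]
Step 4: mid = -1/4, f'(mid) = -3/2, new interval = [-1/4, 1/2]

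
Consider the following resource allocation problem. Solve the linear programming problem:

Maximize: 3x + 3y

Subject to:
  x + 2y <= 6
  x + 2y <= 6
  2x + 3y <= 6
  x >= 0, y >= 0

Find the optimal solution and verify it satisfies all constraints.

Feasible vertices: (0, 0), (0, 2), (3, 0)
Objective 3x + 3y at each vertex:
  (0, 0): 0
  (0, 2): 6
  (3, 0): 9
Maximum is 9 at (3, 0).
Verify constraints at (x, y) = (3, 0):
  1*3 + 2*0 = 3 <= 6
  1*3 + 2*0 = 3 <= 6
  2*3 + 3*0 = 6 <= 6 (active)
  x = 3 >= 0, y = 0 >= 0. All constraints satisfied.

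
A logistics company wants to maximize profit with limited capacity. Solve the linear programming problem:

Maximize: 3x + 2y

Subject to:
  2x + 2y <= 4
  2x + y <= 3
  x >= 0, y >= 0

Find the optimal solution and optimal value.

Feasible vertices: (0, 0), (0, 2), (1, 1), (3/2, 0)
Objective 3x + 2y at each:
  (0, 0): 0
  (0, 2): 4
  (1, 1): 5
  (3/2, 0): 9/2
Maximum is 5 at (1, 1).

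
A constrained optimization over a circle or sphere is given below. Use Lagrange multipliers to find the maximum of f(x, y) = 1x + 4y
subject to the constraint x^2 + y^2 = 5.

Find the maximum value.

Set up Lagrange conditions: grad f = lambda * grad g
  1 = 2*lambda*x
  4 = 2*lambda*y
From these: x/y = 1/4, so x = 1t, y = 4t for some t.
Substitute into constraint: (1t)^2 + (4t)^2 = 5
  t^2 * 17 = 5
  t = sqrt(5/17)
Maximum = 1*x + 4*y = (1^2 + 4^2)*t = 17 * sqrt(5/17) = sqrt(85)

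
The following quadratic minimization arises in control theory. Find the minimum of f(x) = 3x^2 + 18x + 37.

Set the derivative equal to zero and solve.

f(x) = 3x^2 + 18x + 37
f'(x) = 6x + (18) = 0
x = -18/6 = -3
f(-3) = 10
Since f''(x) = 6 > 0, this is a minimum.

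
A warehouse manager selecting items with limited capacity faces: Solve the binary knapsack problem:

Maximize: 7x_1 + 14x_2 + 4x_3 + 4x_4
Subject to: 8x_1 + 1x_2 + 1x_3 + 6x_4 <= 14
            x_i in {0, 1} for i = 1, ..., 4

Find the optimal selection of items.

Items: item 1 (v=7, w=8), item 2 (v=14, w=1), item 3 (v=4, w=1), item 4 (v=4, w=6)
Capacity: 14
Checking all 16 subsets (w = total weight, v = total value):
  {}: w = 0, v = 0
  {1}: w = 8, v = 7
  {2}: w = 1, v = 14
  {3}: w = 1, v = 4
  {4}: w = 6, v = 4
  {1, 2}: w = 9, v = 21
  {1, 3}: w = 9, v = 11
  {1, 4}: w = 14, v = 11
  {2, 3}: w = 2, v = 18
  {2, 4}: w = 7, v = 18
  {3, 4}: w = 7, v = 8
  {1, 2, 3}: w = 10, v = 25
  {1, 2, 4}: w = 15 > 14, infeasible
  {1, 3, 4}: w = 15 > 14, infeasible
  {2, 3, 4}: w = 8, v = 22
  {1, 2, 3, 4}: w = 16 > 14, infeasible
Best feasible subset: items [1, 2, 3]
Total weight: 10 <= 14, total value: 25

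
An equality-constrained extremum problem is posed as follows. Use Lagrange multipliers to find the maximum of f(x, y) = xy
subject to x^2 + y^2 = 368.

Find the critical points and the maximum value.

Lagrange conditions: y = 2*lambda*x and x = 2*lambda*y
If x = 0 then y = 0, violating the constraint, so x, y != 0.
Dividing: y/x = x/y => x^2 = y^2 => y = x or y = -x
Constraint: 2x^2 = 368 => x^2 = 184 => x = +/-sqrt(184)
Critical points: (sqrt(184), sqrt(184)), (-sqrt(184), -sqrt(184)), (sqrt(184), -sqrt(184)), (-sqrt(184), sqrt(184))
  y = x:  xy = x^2 = 184  at (sqrt(184), sqrt(184)) and (-sqrt(184), -sqrt(184))
  y = -x: xy = -x^2 = -184 at (sqrt(184), -sqrt(184)) and (-sqrt(184), sqrt(184))
Maximum xy = 184 at (sqrt(184), sqrt(184)) and (-sqrt(184), -sqrt(184))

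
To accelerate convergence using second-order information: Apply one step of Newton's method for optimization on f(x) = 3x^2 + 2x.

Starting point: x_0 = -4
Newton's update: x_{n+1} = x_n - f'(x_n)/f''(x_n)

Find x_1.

f(x) = 3x^2 + 2x
f'(x) = 6x + (2), f''(x) = 6
Newton step: x_1 = x_0 - f'(x_0)/f''(x_0)
f'(-4) = -22
x_1 = -4 - -22/6 = -1/3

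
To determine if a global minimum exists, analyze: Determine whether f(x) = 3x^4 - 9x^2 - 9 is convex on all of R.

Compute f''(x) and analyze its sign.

f(x) = 3x^4 - 9x^2 - 9
f'(x) = 12x^3 + -18x
f''(x) = 36x^2 + -18
f''(0) = -18 < 0, so not convex near x = 0
Therefore, f is not globally convex on R.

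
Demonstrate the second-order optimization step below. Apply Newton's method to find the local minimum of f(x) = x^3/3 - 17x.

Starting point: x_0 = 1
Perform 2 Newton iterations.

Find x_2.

f(x) = x^3/3 - 17x
f'(x) = x^2 - 17, f''(x) = 2x
Newton update: x_{n+1} = x_n - (x_n^2 - 17)/(2*x_n)
Step 1: x_0 = 1, f'=-16, f''=2, x_1 = 9
Step 2: x_1 = 9, f'=64, f''=18, x_2 = 49/9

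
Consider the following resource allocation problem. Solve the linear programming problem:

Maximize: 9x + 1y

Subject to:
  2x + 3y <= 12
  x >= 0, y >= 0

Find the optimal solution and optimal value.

The feasible region has vertices at [(0, 0), (6, 0), (0, 4)].
Checking objective 9x + 1y at each vertex:
  (0, 0): 9*0 + 1*0 = 0
  (6, 0): 9*6 + 1*0 = 54
  (0, 4): 9*0 + 1*4 = 4
Maximum is 54 at (6, 0).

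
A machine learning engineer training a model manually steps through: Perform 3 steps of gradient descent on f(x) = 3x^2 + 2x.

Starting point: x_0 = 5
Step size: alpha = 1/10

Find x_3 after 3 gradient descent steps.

f(x) = 3x^2 + 2x, f'(x) = 6x + (2)
Step 1: f'(5) = 32, x_1 = 5 - 1/10 * 32 = 9/5
Step 2: f'(9/5) = 64/5, x_2 = 9/5 - 1/10 * 64/5 = 13/25
Step 3: f'(13/25) = 128/25, x_3 = 13/25 - 1/10 * 128/25 = 1/125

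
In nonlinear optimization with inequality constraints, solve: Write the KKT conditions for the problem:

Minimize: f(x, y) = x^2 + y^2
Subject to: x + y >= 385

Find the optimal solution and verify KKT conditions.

KKT conditions for min x^2 + y^2 s.t. x + y >= 385:
Stationarity: 2x = mu, 2y = mu
So x = y = mu/2.
Complementary slackness: mu*(x + y - 385) = 0
Primal feasibility: x + y >= 385; dual feasibility: mu >= 0
If mu = 0 then x = y = 0, but 0 + 0 < 385 is infeasible, so the constraint is active.
Constraint active: x + y = 2*(mu/2) = 385 => mu = 385
x = y = 385/2, f = 148225/2
Verify: stationarity 2*(385/2) = 385 = mu; primal 385/2 + 385/2 = 385 >= 385; dual mu = 385 >= 0; complementary slackness 385*(385 - 385) = 0. All KKT conditions hold.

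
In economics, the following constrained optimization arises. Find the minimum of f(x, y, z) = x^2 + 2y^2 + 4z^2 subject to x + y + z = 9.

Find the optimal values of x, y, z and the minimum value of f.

Using Lagrange multipliers on f = x^2 + 2y^2 + 4z^2 with constraint x + y + z = 9:
Conditions: 2*1*x = lambda, 2*2*y = lambda, 2*4*z = lambda
So x = lambda/2, y = lambda/4, z = lambda/8
Substituting into constraint: lambda * (7/8) = 9
lambda = 72/7
x = 36/7, y = 18/7, z = 9/7
Minimum value = 324/7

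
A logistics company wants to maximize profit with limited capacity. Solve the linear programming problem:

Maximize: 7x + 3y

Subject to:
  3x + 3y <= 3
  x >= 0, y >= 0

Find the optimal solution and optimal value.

The feasible region has vertices at [(0, 0), (1, 0), (0, 1)].
Checking objective 7x + 3y at each vertex:
  (0, 0): 7*0 + 3*0 = 0
  (1, 0): 7*1 + 3*0 = 7
  (0, 1): 7*0 + 3*1 = 3
Maximum is 7 at (1, 0).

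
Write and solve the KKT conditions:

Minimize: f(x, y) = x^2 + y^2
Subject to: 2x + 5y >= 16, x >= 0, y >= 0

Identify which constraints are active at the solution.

KKT conditions for min x^2 + y^2 s.t. 2x + 5y >= 16, x >= 0, y >= 0:
Stationarity: 2x = mu*2 + mu_x, 2y = mu*5 + mu_y, with mu, mu_x, mu_y >= 0
Complementary slackness: mu*(2x + 5y - 16) = 0, mu_x*x = 0, mu_y*y = 0
(0, 0) is infeasible (2*0 + 5*0 < 16), so if mu = 0 stationarity would force x = mu_x/2 >= 0, y = mu_y/2 >= 0 with mu_x*x = mu_y*y = 0, i.e. x = y = 0: contradiction. Hence mu > 0 and 2x + 5y = 16 is active.
Try x > 0, y > 0 (so mu_x = mu_y = 0): x = 2*mu/2, y = 5*mu/2
Substitute: 2*(2*mu/2) + 5*(5*mu/2) = 16
  mu*29/2 = 16 => mu = 32/29
x* = 32/29 > 0, y* = 80/29 > 0, consistent with mu_x = mu_y = 0.
f is convex and the constraints are linear, so this KKT point is the global minimum.
f* = 256/29
Active constraints: 2x + 5y >= 16 (holds with equality, mu = 32/29 > 0); x >= 0 and y >= 0 are inactive (mu_x = mu_y = 0).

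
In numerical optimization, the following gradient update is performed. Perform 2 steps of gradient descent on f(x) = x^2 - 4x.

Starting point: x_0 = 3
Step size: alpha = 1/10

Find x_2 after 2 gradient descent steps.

f(x) = x^2 - 4x, f'(x) = 2x + (-4)
Step 1: f'(3) = 2, x_1 = 3 - 1/10 * 2 = 14/5
Step 2: f'(14/5) = 8/5, x_2 = 14/5 - 1/10 * 8/5 = 66/25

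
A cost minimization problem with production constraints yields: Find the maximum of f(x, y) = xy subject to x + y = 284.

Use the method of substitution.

Substitute y = 284 - x into f(x,y) = xy:
g(x) = x(284 - x) = 284x - x^2
g'(x) = 284 - 2x = 0  =>  x = 142
y = 284 - 142 = 142
Maximum value = 142 * 142 = 20164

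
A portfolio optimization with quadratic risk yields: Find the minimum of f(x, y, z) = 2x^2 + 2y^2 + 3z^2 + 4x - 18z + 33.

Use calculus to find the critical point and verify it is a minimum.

f(x,y,z) = 2x^2 + 2y^2 + 3z^2 + 4x - 18z + 33
df/dx = 4x + (4) = 0 => x = -1
df/dy = 4y + (0) = 0 => y = 0
df/dz = 6z + (-18) = 0 => z = 3
f(-1,0,3) = 2*(-1)^2 + 2*(0)^2 + 3*(3)^2 + 4*(-1) + -18*(3) + 33 = 4
Hessian is diagonal with entries 4, 4, 6 > 0, confirmed minimum.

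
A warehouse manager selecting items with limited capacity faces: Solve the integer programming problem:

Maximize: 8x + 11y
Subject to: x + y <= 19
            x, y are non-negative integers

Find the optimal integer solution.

Objective: 8x + 11y, constraint: x + y <= 19
Coefficient of y is 11 > coefficient of x is 8, so allocate the entire budget to y.
Optimal: x = 0, y = 19, value = 209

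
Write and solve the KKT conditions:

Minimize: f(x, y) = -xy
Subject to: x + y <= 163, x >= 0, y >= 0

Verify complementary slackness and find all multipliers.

Problem: min -xy s.t. x + y <= 163 (multiplier lambda), x >= 0 (mu_x), y >= 0 (mu_y)
KKT stationarity: -y + lambda - mu_x = 0, -x + lambda - mu_y = 0, with lambda, mu_x, mu_y >= 0
Complementary slackness: lambda*(x + y - 163) = 0, mu_x*x = 0, mu_y*y = 0
If lambda = 0: y = -mu_x <= 0 and x = -mu_y <= 0 force x = y = 0 with f = 0; but x = y = 163/2 is feasible with f = -26569/4 < 0, so this is not the minimum. Hence lambda > 0 and x + y = 163.
Try x > 0, y > 0 (so mu_x = mu_y = 0): y = lambda, x = lambda => x = y = lambda
x + y = 163 => 2*lambda = 163 => lambda = 163/2
x* = y* = 163/2 > 0, consistent with mu_x = mu_y = 0.
(Any feasible point with x = 0 or y = 0 has f = 0 > -26569/4, so the minimum is not on those boundaries.)
min(-xy) = -26569/4 (i.e. max xy = 26569/4)
Multipliers: lambda = 163/2, mu_x = 0, mu_y = 0
Complementary slackness: lambda*(x + y - 163) = 163/2*(163/2 + 163/2 - 163) = 0, mu_x*x = 0*163/2 = 0, mu_y*y = 0*163/2 = 0. Satisfied.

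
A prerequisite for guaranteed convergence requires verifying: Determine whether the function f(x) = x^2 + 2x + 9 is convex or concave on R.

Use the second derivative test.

f(x) = x^2 + 2x + 9
f'(x) = 2x + 2
f''(x) = 2
Since f''(x) = 2 > 0 for all x, f is convex on R.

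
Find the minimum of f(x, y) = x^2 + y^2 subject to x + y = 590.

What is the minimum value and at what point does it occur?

Substitute y = 590 - x into f(x,y) = x^2 + y^2:
g(x) = x^2 + (590 - x)^2 = 2x^2 - 1180x + 348100
g'(x) = 4x - 1180 = 0  =>  x = 295
y = 590 - 295 = 295
Minimum value = 295^2 + 295^2 = 174050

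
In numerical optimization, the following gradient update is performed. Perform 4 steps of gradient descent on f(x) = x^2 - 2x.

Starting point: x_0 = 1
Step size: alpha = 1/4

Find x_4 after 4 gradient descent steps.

f(x) = x^2 - 2x, f'(x) = 2x + (-2)
Step 1: f'(1) = 0, x_1 = 1 - 1/4 * 0 = 1
Step 2: f'(1) = 0, x_2 = 1 - 1/4 * 0 = 1
Step 3: f'(1) = 0, x_3 = 1 - 1/4 * 0 = 1
Step 4: f'(1) = 0, x_4 = 1 - 1/4 * 0 = 1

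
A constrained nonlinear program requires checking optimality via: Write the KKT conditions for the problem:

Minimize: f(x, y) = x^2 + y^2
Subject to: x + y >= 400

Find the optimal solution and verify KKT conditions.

KKT conditions for min x^2 + y^2 s.t. x + y >= 400:
Stationarity: 2x = mu, 2y = mu
So x = y = mu/2.
Complementary slackness: mu*(x + y - 400) = 0
Primal feasibility: x + y >= 400; dual feasibility: mu >= 0
If mu = 0 then x = y = 0, but 0 + 0 < 400 is infeasible, so the constraint is active.
Constraint active: x + y = 2*(mu/2) = 400 => mu = 400
x = y = 200, f = 80000
Verify: stationarity 2*200 = 400 = mu; primal 200 + 200 = 400 >= 400; dual mu = 400 >= 0; complementary slackness 400*(400 - 400) = 0. All KKT conditions hold.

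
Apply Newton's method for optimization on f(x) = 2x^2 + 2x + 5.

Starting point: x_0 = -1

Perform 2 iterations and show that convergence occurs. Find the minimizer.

f(x) = 2x^2 + 2x + 5, f'(x) = 4x + (2), f''(x) = 4
Step 1: f'(-1) = -2, x_1 = -1 - -2/4 = -1/2
Step 2: f'(-1/2) = 0, x_2 = -1/2 (converged)
Newton's method converges in 1 step for quadratics.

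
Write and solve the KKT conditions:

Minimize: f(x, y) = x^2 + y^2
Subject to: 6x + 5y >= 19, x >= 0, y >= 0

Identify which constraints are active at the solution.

KKT conditions for min x^2 + y^2 s.t. 6x + 5y >= 19, x >= 0, y >= 0:
Stationarity: 2x = mu*6 + mu_x, 2y = mu*5 + mu_y, with mu, mu_x, mu_y >= 0
Complementary slackness: mu*(6x + 5y - 19) = 0, mu_x*x = 0, mu_y*y = 0
(0, 0) is infeasible (6*0 + 5*0 < 19), so if mu = 0 stationarity would force x = mu_x/2 >= 0, y = mu_y/2 >= 0 with mu_x*x = mu_y*y = 0, i.e. x = y = 0: contradiction. Hence mu > 0 and 6x + 5y = 19 is active.
Try x > 0, y > 0 (so mu_x = mu_y = 0): x = 6*mu/2, y = 5*mu/2
Substitute: 6*(6*mu/2) + 5*(5*mu/2) = 19
  mu*61/2 = 19 => mu = 38/61
x* = 114/61 > 0, y* = 95/61 > 0, consistent with mu_x = mu_y = 0.
f is convex and the constraints are linear, so this KKT point is the global minimum.
f* = 361/61
Active constraints: 6x + 5y >= 19 (holds with equality, mu = 38/61 > 0); x >= 0 and y >= 0 are inactive (mu_x = mu_y = 0).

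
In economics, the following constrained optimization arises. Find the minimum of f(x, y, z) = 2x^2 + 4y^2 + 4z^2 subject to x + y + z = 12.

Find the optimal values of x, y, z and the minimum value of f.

Using Lagrange multipliers on f = 2x^2 + 4y^2 + 4z^2 with constraint x + y + z = 12:
Conditions: 2*2*x = lambda, 2*4*y = lambda, 2*4*z = lambda
So x = lambda/4, y = lambda/8, z = lambda/8
Substituting into constraint: lambda * (1/2) = 12
lambda = 24
x = 6, y = 3, z = 3
Minimum value = 144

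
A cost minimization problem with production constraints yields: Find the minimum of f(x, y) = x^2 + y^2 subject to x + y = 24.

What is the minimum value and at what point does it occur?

Substitute y = 24 - x into f(x,y) = x^2 + y^2:
g(x) = x^2 + (24 - x)^2 = 2x^2 - 48x + 576
g'(x) = 4x - 48 = 0  =>  x = 12
y = 24 - 12 = 12
Minimum value = 12^2 + 12^2 = 288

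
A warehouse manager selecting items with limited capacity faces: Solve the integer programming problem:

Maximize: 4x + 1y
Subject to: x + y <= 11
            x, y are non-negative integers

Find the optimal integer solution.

Objective: 4x + 1y, constraint: x + y <= 11
Coefficient of x is 4 >= coefficient of y is 1, so allocate the entire budget to x.
Optimal: x = 11, y = 0, value = 44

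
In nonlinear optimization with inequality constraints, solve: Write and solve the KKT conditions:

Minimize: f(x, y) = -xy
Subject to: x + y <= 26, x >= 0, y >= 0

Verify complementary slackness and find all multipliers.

Problem: min -xy s.t. x + y <= 26 (multiplier lambda), x >= 0 (mu_x), y >= 0 (mu_y)
KKT stationarity: -y + lambda - mu_x = 0, -x + lambda - mu_y = 0, with lambda, mu_x, mu_y >= 0
Complementary slackness: lambda*(x + y - 26) = 0, mu_x*x = 0, mu_y*y = 0
If lambda = 0: y = -mu_x <= 0 and x = -mu_y <= 0 force x = y = 0 with f = 0; but x = y = 13 is feasible with f = -169 < 0, so this is not the minimum. Hence lambda > 0 and x + y = 26.
Try x > 0, y > 0 (so mu_x = mu_y = 0): y = lambda, x = lambda => x = y = lambda
x + y = 26 => 2*lambda = 26 => lambda = 13
x* = y* = 13 > 0, consistent with mu_x = mu_y = 0.
(Any feasible point with x = 0 or y = 0 has f = 0 > -169, so the minimum is not on those boundaries.)
min(-xy) = -169 (i.e. max xy = 169)
Multipliers: lambda = 13, mu_x = 0, mu_y = 0
Complementary slackness: lambda*(x + y - 26) = 13*(13 + 13 - 26) = 0, mu_x*x = 0*13 = 0, mu_y*y = 0*13 = 0. Satisfied.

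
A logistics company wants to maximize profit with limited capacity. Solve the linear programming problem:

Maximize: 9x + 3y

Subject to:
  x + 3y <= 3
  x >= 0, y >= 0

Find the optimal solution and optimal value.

The feasible region has vertices at [(0, 0), (3, 0), (0, 1)].
Checking objective 9x + 3y at each vertex:
  (0, 0): 9*0 + 3*0 = 0
  (3, 0): 9*3 + 3*0 = 27
  (0, 1): 9*0 + 3*1 = 3
Maximum is 27 at (3, 0).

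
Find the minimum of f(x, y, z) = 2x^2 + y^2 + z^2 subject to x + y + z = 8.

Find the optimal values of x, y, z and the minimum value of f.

Using Lagrange multipliers on f = 2x^2 + y^2 + z^2 with constraint x + y + z = 8:
Conditions: 2*2*x = lambda, 2*1*y = lambda, 2*1*z = lambda
So x = lambda/4, y = lambda/2, z = lambda/2
Substituting into constraint: lambda * (5/4) = 8
lambda = 32/5
x = 8/5, y = 16/5, z = 16/5
Minimum value = 128/5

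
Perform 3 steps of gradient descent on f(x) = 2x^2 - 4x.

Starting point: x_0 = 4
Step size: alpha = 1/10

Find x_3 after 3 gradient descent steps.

f(x) = 2x^2 - 4x, f'(x) = 4x + (-4)
Step 1: f'(4) = 12, x_1 = 4 - 1/10 * 12 = 14/5
Step 2: f'(14/5) = 36/5, x_2 = 14/5 - 1/10 * 36/5 = 52/25
Step 3: f'(52/25) = 108/25, x_3 = 52/25 - 1/10 * 108/25 = 206/125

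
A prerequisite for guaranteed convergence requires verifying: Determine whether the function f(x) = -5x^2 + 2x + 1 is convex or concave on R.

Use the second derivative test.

f(x) = -5x^2 + 2x + 1
f'(x) = -10x + 2
f''(x) = -10
Since f''(x) = -10 < 0 for all x, f is concave on R.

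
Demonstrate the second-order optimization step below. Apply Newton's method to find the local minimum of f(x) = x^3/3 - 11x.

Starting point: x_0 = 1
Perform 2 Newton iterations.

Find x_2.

f(x) = x^3/3 - 11x
f'(x) = x^2 - 11, f''(x) = 2x
Newton update: x_{n+1} = x_n - (x_n^2 - 11)/(2*x_n)
Step 1: x_0 = 1, f'=-10, f''=2, x_1 = 6
Step 2: x_1 = 6, f'=25, f''=12, x_2 = 47/12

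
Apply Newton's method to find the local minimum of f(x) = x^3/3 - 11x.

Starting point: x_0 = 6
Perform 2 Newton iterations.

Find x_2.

f(x) = x^3/3 - 11x
f'(x) = x^2 - 11, f''(x) = 2x
Newton update: x_{n+1} = x_n - (x_n^2 - 11)/(2*x_n)
Step 1: x_0 = 6, f'=25, f''=12, x_1 = 47/12
Step 2: x_1 = 47/12, f'=625/144, f''=47/6, x_2 = 3793/1128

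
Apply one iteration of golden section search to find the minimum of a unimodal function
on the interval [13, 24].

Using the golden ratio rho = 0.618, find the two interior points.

Golden section search on [13, 24].
Golden ratio rho = 0.618 (approx).
Interior points:
  x_1 = 13 + (1-0.618)*11 = 17.2020
  x_2 = 13 + 0.618*11 = 19.7980
Compare f(x_1) and f(x_2) to determine which subinterval to keep.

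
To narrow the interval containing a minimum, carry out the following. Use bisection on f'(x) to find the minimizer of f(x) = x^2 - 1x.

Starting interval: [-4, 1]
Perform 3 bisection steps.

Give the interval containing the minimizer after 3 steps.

Finding critical point of f(x) = x^2 - 1x using bisection on f'(x) = 2x + -1.
f'(x) = 0 when x = 1/2.
Starting interval: [-4, 1]
Step 1: mid = -3/2, f'(mid) = -4, new interval = [-3/2, 1]
Step 2: mid = -1/4, f'(mid) = -3/2, new interval = [-1/4, 1]
Step 3: mid = 3/8, f'(mid) = -1/4, new interval = [3/8, 1]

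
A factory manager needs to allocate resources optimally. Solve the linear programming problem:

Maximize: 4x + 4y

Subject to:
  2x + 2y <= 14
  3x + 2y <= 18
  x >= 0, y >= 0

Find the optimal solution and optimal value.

Feasible vertices: (0, 0), (0, 7), (4, 3), (6, 0)
Objective 4x + 4y at each:
  (0, 0): 0
  (0, 7): 28
  (4, 3): 28
  (6, 0): 24
Maximum is 28 at (0, 7).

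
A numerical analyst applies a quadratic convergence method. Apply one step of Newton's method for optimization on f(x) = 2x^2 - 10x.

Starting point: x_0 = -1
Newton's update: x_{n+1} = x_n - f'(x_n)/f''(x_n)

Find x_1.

f(x) = 2x^2 - 10x
f'(x) = 4x + (-10), f''(x) = 4
Newton step: x_1 = x_0 - f'(x_0)/f''(x_0)
f'(-1) = -14
x_1 = -1 - -14/4 = 5/2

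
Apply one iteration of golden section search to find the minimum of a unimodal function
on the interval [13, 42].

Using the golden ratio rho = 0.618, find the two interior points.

Golden section search on [13, 42].
Golden ratio rho = 0.618 (approx).
Interior points:
  x_1 = 13 + (1-0.618)*29 = 24.0780
  x_2 = 13 + 0.618*29 = 30.9220
Compare f(x_1) and f(x_2) to determine which subinterval to keep.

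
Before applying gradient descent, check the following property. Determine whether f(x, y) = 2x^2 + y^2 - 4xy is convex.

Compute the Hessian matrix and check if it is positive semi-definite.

f(x,y) = 2x^2 + y^2 - 4xy
Hessian H = [[4, -4], [-4, 2]]
trace(H) = 6, det(H) = -8
Eigenvalues: (6 +/- sqrt(68)) / 2 = 7.123, -1.123
Since not both eigenvalues positive, f is neither convex nor concave.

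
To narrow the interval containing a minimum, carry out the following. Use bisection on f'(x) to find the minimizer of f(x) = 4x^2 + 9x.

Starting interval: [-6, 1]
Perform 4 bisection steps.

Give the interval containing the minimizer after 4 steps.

Finding critical point of f(x) = 4x^2 + 9x using bisection on f'(x) = 8x + 9.
f'(x) = 0 when x = -9/8.
Starting interval: [-6, 1]
Step 1: mid = -5/2, f'(mid) = -11, new interval = [-5/2, 1]
Step 2: mid = -3/4, f'(mid) = 3, new interval = [-5/2, -3/4]
Step 3: mid = -13/8, f'(mid) = -4, new interval = [-13/8, -3/4]
Step 4: mid = -19/16, f'(mid) = -1/2, new interval = [-19/16, -3/4]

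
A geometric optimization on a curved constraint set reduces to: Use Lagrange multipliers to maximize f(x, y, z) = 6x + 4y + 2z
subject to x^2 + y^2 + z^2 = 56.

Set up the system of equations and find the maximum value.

Lagrange conditions: 6 = 2*lambda*x, 4 = 2*lambda*y, 2 = 2*lambda*z
So x:6 = y:4 = z:2, i.e. x = 6t, y = 4t, z = 2t
Constraint: t^2*(6^2 + 4^2 + 2^2) = 56
  t^2 * 56 = 56  =>  t = sqrt(1)
Maximum = 6*6t + 4*4t + 2*2t = 56*sqrt(1) = 56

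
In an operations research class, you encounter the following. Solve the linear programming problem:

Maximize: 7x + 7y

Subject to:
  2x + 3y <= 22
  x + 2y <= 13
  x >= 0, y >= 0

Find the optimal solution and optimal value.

Feasible vertices: (0, 0), (0, 13/2), (5, 4), (11, 0)
Objective 7x + 7y at each:
  (0, 0): 0
  (0, 13/2): 91/2
  (5, 4): 63
  (11, 0): 77
Maximum is 77 at (11, 0).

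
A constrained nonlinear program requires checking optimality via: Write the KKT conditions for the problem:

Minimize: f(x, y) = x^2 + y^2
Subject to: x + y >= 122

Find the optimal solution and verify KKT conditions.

KKT conditions for min x^2 + y^2 s.t. x + y >= 122:
Stationarity: 2x = mu, 2y = mu
So x = y = mu/2.
Complementary slackness: mu*(x + y - 122) = 0
Primal feasibility: x + y >= 122; dual feasibility: mu >= 0
If mu = 0 then x = y = 0, but 0 + 0 < 122 is infeasible, so the constraint is active.
Constraint active: x + y = 2*(mu/2) = 122 => mu = 122
x = y = 61, f = 7442
Verify: stationarity 2*61 = 122 = mu; primal 61 + 61 = 122 >= 122; dual mu = 122 >= 0; complementary slackness 122*(122 - 122) = 0. All KKT conditions hold.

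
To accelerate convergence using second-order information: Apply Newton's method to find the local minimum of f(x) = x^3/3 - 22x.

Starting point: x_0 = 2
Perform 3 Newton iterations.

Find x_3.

f(x) = x^3/3 - 22x
f'(x) = x^2 - 22, f''(x) = 2x
Newton update: x_{n+1} = x_n - (x_n^2 - 22)/(2*x_n)
Step 1: x_0 = 2, f'=-18, f''=4, x_1 = 13/2
Step 2: x_1 = 13/2, f'=81/4, f''=13, x_2 = 257/52
Step 3: x_2 = 257/52, f'=6561/2704, f''=257/26, x_3 = 125537/26728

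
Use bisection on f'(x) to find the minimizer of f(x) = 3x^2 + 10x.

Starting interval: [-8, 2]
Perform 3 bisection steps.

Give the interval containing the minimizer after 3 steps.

Finding critical point of f(x) = 3x^2 + 10x using bisection on f'(x) = 6x + 10.
f'(x) = 0 when x = -5/3.
Starting interval: [-8, 2]
Step 1: mid = -3, f'(mid) = -8, new interval = [-3, 2]
Step 2: mid = -1/2, f'(mid) = 7, new interval = [-3, -1/2]
Step 3: mid = -7/4, f'(mid) = -1/2, new interval = [-7/4, -1/2]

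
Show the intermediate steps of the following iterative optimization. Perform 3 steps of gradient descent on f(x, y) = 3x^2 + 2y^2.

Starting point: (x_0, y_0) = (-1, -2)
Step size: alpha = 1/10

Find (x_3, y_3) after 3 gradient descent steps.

f(x,y) = 3x^2 + 2y^2
grad_x = 6x + 0y, grad_y = 4y + 0x
Step 1: grad = (-6, -8), (-2/5, -6/5)
Step 2: grad = (-12/5, -24/5), (-4/25, -18/25)
Step 3: grad = (-24/25, -72/25), (-8/125, -54/125)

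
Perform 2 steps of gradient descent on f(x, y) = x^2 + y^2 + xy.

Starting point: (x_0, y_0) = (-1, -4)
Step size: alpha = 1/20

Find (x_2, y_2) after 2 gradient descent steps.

f(x,y) = x^2 + y^2 + xy
grad_x = 2x + 1y, grad_y = 2y + 1x
Step 1: grad = (-6, -9), (-7/10, -71/20)
Step 2: grad = (-99/20, -39/5), (-181/400, -79/25)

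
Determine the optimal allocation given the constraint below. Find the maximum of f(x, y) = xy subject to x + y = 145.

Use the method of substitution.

Substitute y = 145 - x into f(x,y) = xy:
g(x) = x(145 - x) = 145x - x^2
g'(x) = 145 - 2x = 0  =>  x = 145/2
y = 145 - 145/2 = 145/2
Maximum value = (145/2) * (145/2) = 21025/4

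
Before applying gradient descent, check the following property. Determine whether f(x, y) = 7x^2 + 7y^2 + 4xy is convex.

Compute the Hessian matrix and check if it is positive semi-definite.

f(x,y) = 7x^2 + 7y^2 + 4xy
Hessian H = [[14, 4], [4, 14]]
trace(H) = 28, det(H) = 180
Eigenvalues: (28 +/- sqrt(64)) / 2 = 18, 10
Since both eigenvalues > 0, f is convex.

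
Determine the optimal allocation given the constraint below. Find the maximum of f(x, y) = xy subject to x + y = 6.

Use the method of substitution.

Substitute y = 6 - x into f(x,y) = xy:
g(x) = x(6 - x) = 6x - x^2
g'(x) = 6 - 2x = 0  =>  x = 3
y = 6 - 3 = 3
Maximum value = 3 * 3 = 9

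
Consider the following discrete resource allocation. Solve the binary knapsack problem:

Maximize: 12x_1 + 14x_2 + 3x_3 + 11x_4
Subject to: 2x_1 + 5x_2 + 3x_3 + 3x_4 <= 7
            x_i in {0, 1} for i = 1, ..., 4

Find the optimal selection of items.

Items: item 1 (v=12, w=2), item 2 (v=14, w=5), item 3 (v=3, w=3), item 4 (v=11, w=3)
Capacity: 7
Checking all 16 subsets (w = total weight, v = total value):
  {}: w = 0, v = 0
  {1}: w = 2, v = 12
  {2}: w = 5, v = 14
  {3}: w = 3, v = 3
  {4}: w = 3, v = 11
  {1, 2}: w = 7, v = 26
  {1, 3}: w = 5, v = 15
  {1, 4}: w = 5, v = 23
  {2, 3}: w = 8 > 7, infeasible
  {2, 4}: w = 8 > 7, infeasible
  {3, 4}: w = 6, v = 14
  {1, 2, 3}: w = 10 > 7, infeasible
  {1, 2, 4}: w = 10 > 7, infeasible
  {1, 3, 4}: w = 8 > 7, infeasible
  {2, 3, 4}: w = 11 > 7, infeasible
  {1, 2, 3, 4}: w = 13 > 7, infeasible
Best feasible subset: items [1, 2]
Total weight: 7 <= 7, total value: 26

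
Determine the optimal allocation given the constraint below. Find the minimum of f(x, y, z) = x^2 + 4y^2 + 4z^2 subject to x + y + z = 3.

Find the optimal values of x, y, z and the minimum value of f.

Using Lagrange multipliers on f = x^2 + 4y^2 + 4z^2 with constraint x + y + z = 3:
Conditions: 2*1*x = lambda, 2*4*y = lambda, 2*4*z = lambda
So x = lambda/2, y = lambda/8, z = lambda/8
Substituting into constraint: lambda * (3/4) = 3
lambda = 4
x = 2, y = 1/2, z = 1/2
Minimum value = 6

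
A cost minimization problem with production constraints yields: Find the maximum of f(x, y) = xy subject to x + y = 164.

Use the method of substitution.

Substitute y = 164 - x into f(x,y) = xy:
g(x) = x(164 - x) = 164x - x^2
g'(x) = 164 - 2x = 0  =>  x = 82
y = 164 - 82 = 82
Maximum value = 82 * 82 = 6724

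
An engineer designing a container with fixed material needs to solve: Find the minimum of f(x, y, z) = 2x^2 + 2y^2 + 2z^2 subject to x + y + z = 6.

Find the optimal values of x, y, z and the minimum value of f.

Using Lagrange multipliers on f = 2x^2 + 2y^2 + 2z^2 with constraint x + y + z = 6:
Conditions: 2*2*x = lambda, 2*2*y = lambda, 2*2*z = lambda
So x = lambda/4, y = lambda/4, z = lambda/4
Substituting into constraint: lambda * (3/4) = 6
lambda = 8
x = 2, y = 2, z = 2
Minimum value = 24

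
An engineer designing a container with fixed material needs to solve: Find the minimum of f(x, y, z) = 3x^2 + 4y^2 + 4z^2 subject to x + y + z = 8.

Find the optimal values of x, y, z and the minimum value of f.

Using Lagrange multipliers on f = 3x^2 + 4y^2 + 4z^2 with constraint x + y + z = 8:
Conditions: 2*3*x = lambda, 2*4*y = lambda, 2*4*z = lambda
So x = lambda/6, y = lambda/8, z = lambda/8
Substituting into constraint: lambda * (5/12) = 8
lambda = 96/5
x = 16/5, y = 12/5, z = 12/5
Minimum value = 384/5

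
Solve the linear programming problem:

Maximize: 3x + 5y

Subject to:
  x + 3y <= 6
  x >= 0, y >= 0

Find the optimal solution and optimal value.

The feasible region has vertices at [(0, 0), (6, 0), (0, 2)].
Checking objective 3x + 5y at each vertex:
  (0, 0): 3*0 + 5*0 = 0
  (6, 0): 3*6 + 5*0 = 18
  (0, 2): 3*0 + 5*2 = 10
Maximum is 18 at (6, 0).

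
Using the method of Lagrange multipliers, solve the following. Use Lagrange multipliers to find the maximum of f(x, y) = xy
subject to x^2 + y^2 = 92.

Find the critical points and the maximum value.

Lagrange conditions: y = 2*lambda*x and x = 2*lambda*y
If x = 0 then y = 0, violating the constraint, so x, y != 0.
Dividing: y/x = x/y => x^2 = y^2 => y = x or y = -x
Constraint: 2x^2 = 92 => x^2 = 46 => x = +/-sqrt(46)
Critical points: (sqrt(46), sqrt(46)), (-sqrt(46), -sqrt(46)), (sqrt(46), -sqrt(46)), (-sqrt(46), sqrt(46))
  y = x:  xy = x^2 = 46  at (sqrt(46), sqrt(46)) and (-sqrt(46), -sqrt(46))
  y = -x: xy = -x^2 = -46 at (sqrt(46), -sqrt(46)) and (-sqrt(46), sqrt(46))
Maximum xy = 46 at (sqrt(46), sqrt(46)) and (-sqrt(46), -sqrt(46))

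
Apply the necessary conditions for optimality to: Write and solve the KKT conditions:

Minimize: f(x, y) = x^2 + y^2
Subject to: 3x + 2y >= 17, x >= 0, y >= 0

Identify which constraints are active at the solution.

KKT conditions for min x^2 + y^2 s.t. 3x + 2y >= 17, x >= 0, y >= 0:
Stationarity: 2x = mu*3 + mu_x, 2y = mu*2 + mu_y, with mu, mu_x, mu_y >= 0
Complementary slackness: mu*(3x + 2y - 17) = 0, mu_x*x = 0, mu_y*y = 0
(0, 0) is infeasible (3*0 + 2*0 < 17), so if mu = 0 stationarity would force x = mu_x/2 >= 0, y = mu_y/2 >= 0 with mu_x*x = mu_y*y = 0, i.e. x = y = 0: contradiction. Hence mu > 0 and 3x + 2y = 17 is active.
Try x > 0, y > 0 (so mu_x = mu_y = 0): x = 3*mu/2, y = 2*mu/2
Substitute: 3*(3*mu/2) + 2*(2*mu/2) = 17
  mu*13/2 = 17 => mu = 34/13
x* = 51/13 > 0, y* = 34/13 > 0, consistent with mu_x = mu_y = 0.
f is convex and the constraints are linear, so this KKT point is the global minimum.
f* = 289/13
Active constraints: 3x + 2y >= 17 (holds with equality, mu = 34/13 > 0); x >= 0 and y >= 0 are inactive (mu_x = mu_y = 0).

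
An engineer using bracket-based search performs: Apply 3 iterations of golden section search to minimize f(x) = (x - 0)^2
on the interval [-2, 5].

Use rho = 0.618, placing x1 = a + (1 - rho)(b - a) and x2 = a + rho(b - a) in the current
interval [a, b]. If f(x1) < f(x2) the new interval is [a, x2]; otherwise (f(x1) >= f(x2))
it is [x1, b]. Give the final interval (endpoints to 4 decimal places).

Golden section search for min of f(x) = (x - 0)^2 on [-2, 5].
Each step: x1 = a + (1 - rho)(b - a), x2 = a + rho(b - a); if f(x1) < f(x2) keep [a, x2], otherwise keep [x1, b].
Step 1: [-2.0000, 5.0000], x1=0.6740 (f=0.4543), x2=2.3260 (f=5.4103); f(x1) < f(x2) => keep [-2.0000, 2.3260]
Step 2: [-2.0000, 2.3260], x1=-0.3475 (f=0.1207), x2=0.6735 (f=0.4536); f(x1) < f(x2) => keep [-2.0000, 0.6735]
Step 3: [-2.0000, 0.6735], x1=-0.9787 (f=0.9579), x2=-0.3478 (f=0.1210); f(x1) > f(x2) => keep [-0.9787, 0.6735]
Final interval: [-0.9787, 0.6735]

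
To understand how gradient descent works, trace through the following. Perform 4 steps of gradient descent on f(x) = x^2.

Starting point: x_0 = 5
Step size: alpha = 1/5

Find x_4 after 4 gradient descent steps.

f(x) = x^2, f'(x) = 2x + (0)
Step 1: f'(5) = 10, x_1 = 5 - 1/5 * 10 = 3
Step 2: f'(3) = 6, x_2 = 3 - 1/5 * 6 = 9/5
Step 3: f'(9/5) = 18/5, x_3 = 9/5 - 1/5 * 18/5 = 27/25
Step 4: f'(27/25) = 54/25, x_4 = 27/25 - 1/5 * 54/25 = 81/125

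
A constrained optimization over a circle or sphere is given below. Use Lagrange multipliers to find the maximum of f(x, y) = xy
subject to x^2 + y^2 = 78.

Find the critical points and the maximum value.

Lagrange conditions: y = 2*lambda*x and x = 2*lambda*y
If x = 0 then y = 0, violating the constraint, so x, y != 0.
Dividing: y/x = x/y => x^2 = y^2 => y = x or y = -x
Constraint: 2x^2 = 78 => x^2 = 39 => x = +/-sqrt(39)
Critical points: (sqrt(39), sqrt(39)), (-sqrt(39), -sqrt(39)), (sqrt(39), -sqrt(39)), (-sqrt(39), sqrt(39))
  y = x:  xy = x^2 = 39  at (sqrt(39), sqrt(39)) and (-sqrt(39), -sqrt(39))
  y = -x: xy = -x^2 = -39 at (sqrt(39), -sqrt(39)) and (-sqrt(39), sqrt(39))
Maximum xy = 39 at (sqrt(39), sqrt(39)) and (-sqrt(39), -sqrt(39))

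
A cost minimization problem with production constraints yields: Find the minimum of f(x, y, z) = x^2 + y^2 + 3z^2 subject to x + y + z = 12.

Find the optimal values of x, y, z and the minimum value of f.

Using Lagrange multipliers on f = x^2 + y^2 + 3z^2 with constraint x + y + z = 12:
Conditions: 2*1*x = lambda, 2*1*y = lambda, 2*3*z = lambda
So x = lambda/2, y = lambda/2, z = lambda/6
Substituting into constraint: lambda * (7/6) = 12
lambda = 72/7
x = 36/7, y = 36/7, z = 12/7
Minimum value = 432/7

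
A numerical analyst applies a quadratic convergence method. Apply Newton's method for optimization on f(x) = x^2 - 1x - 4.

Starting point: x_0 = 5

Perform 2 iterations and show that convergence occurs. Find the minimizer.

f(x) = x^2 - 1x - 4, f'(x) = 2x + (-1), f''(x) = 2
Step 1: f'(5) = 9, x_1 = 5 - 9/2 = 1/2
Step 2: f'(1/2) = 0, x_2 = 1/2 (converged)
Newton's method converges in 1 step for quadratics.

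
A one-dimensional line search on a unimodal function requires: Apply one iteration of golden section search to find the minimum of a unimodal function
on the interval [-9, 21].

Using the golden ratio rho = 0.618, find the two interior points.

Golden section search on [-9, 21].
Golden ratio rho = 0.618 (approx).
Interior points:
  x_1 = -9 + (1-0.618)*30 = 2.4600
  x_2 = -9 + 0.618*30 = 9.5400
Compare f(x_1) and f(x_2) to determine which subinterval to keep.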